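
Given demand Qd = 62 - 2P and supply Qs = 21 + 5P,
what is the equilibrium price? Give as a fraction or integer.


At equilibrium, Qd = Qs.
62 - 2P = 21 + 5P
62 - 21 = 2P + 5P
41 = 7P
P* = 41/7 = 41/7

41/7


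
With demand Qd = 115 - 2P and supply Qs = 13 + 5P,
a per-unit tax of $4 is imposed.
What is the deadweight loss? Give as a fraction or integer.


Pre-tax equilibrium quantity: Q* = 601/7
Post-tax equilibrium quantity: Q_tax = 561/7
Reduction in quantity: Q* - Q_tax = 40/7
DWL = (1/2) * tax * (Q* - Q_tax)
DWL = (1/2) * 4 * 40/7 = 80/7

80/7


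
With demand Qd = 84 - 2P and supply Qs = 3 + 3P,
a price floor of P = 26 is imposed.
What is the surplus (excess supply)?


At P = 26:
Qd = 84 - 2*26 = 32
Qs = 3 + 3*26 = 81
Surplus = Qs - Qd = 81 - 32 = 49

49


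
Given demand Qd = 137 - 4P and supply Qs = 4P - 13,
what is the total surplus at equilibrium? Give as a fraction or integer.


Find equilibrium: 137 - 4P = 4P - 13
137 + 13 = 8P
P* = 150/8 = 75/4
Q* = 4*75/4 - 13 = 62
Inverse demand: P = 137/4 - Q/4, so P_max = 137/4
Inverse supply: P = 13/4 + Q/4, so P_min = 13/4
CS = (1/2) * 62 * (137/4 - 75/4) = 961/2
PS = (1/2) * 62 * (75/4 - 13/4) = 961/2
TS = CS + PS = 961/2 + 961/2 = 961

961


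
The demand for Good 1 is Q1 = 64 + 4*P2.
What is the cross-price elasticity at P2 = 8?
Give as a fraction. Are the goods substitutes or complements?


dQ1/dP2 = 4
At P2 = 8: Q1 = 64 + 4*8 = 96
Exy = (dQ1/dP2)(P2/Q1) = 4 * 8 / 96 = 1/3
Since Exy > 0, the goods are substitutes.

1/3 (substitutes)


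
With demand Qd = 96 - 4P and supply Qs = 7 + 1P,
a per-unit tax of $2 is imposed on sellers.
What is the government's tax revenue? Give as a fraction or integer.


With tax on sellers, new supply: Qs' = 7 + 1(P - 2)
= 5 + 1P
New equilibrium quantity:
Q_new = 116/5
Tax revenue = tax * Q_new = 2 * 116/5 = 232/5

232/5


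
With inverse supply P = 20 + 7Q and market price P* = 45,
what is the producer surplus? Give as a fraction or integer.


Minimum supply price (at Q=0): P_min = 20
Quantity supplied at P* = 45:
Q* = (45 - 20)/7 = 25/7
PS = (1/2) * Q* * (P* - P_min)
PS = (1/2) * 25/7 * (45 - 20)
PS = (1/2) * 25/7 * 25 = 625/14

625/14


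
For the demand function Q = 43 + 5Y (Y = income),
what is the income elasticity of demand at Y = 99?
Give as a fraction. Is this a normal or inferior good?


dQ/dY = 5
At Y = 99: Q = 43 + 5*99 = 538
Ey = (dQ/dY)(Y/Q) = 5 * 99 / 538 = 495/538
Since Ey > 0, this is a normal good.

495/538 (normal good)


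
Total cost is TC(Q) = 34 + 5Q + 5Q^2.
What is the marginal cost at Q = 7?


MC = dTC/dQ = 5 + 2*5*Q
At Q = 7:
MC = 5 + 10*7
MC = 5 + 70 = 75

75


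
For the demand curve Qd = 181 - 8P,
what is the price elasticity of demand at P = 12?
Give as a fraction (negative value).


dQ/dP = -8
At P = 12: Q = 181 - 8*12 = 85
E = (dQ/dP)(P/Q) = (-8)(12/85) = -96/85

-96/85


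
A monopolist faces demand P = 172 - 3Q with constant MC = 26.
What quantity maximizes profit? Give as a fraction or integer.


TR = P*Q = (172 - 3Q)Q = 172Q - 3Q^2
MR = dTR/dQ = 172 - 6Q
Set MR = MC:
172 - 6Q = 26
146 = 6Q
Q* = 146/6 = 73/3

73/3


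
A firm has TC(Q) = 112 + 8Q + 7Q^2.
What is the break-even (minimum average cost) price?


AC(Q) = 112/Q + 8 + 7Q
To minimize: dAC/dQ = -112/Q^2 + 7 = 0
Q^2 = 112/7 = 16
Q* = 4
Min AC = 112/4 + 8 + 7*4
Min AC = 28 + 8 + 28 = 64

64


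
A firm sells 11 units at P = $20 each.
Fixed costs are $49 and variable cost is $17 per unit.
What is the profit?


Total Revenue = P * Q = 20 * 11 = $220
Total Cost = FC + VC*Q = 49 + 17*11 = $236
Profit = TR - TC = 220 - 236 = $-16

$-16


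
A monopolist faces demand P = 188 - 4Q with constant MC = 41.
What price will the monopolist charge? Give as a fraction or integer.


MR = 188 - 8Q
Set MR = MC: 188 - 8Q = 41
Q* = 147/8
Substitute into demand:
P* = 188 - 4*147/8 = 229/2

229/2


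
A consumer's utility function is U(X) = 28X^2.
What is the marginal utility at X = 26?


MU = dU/dX = 28*2*X^(2-1)
MU = 56*X^1
At X = 26:
MU = 56 * 26^1
MU = 56 * 26 = 1456

1456


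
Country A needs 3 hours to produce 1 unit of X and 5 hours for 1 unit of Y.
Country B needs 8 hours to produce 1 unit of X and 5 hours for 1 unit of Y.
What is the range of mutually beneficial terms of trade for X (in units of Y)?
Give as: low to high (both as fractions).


Opportunity cost of X for Country A = hours_X / hours_Y = 3/5 = 3/5 units of Y
Opportunity cost of X for Country B = hours_X / hours_Y = 8/5 = 8/5 units of Y
Terms of trade must be between the two opportunity costs.
Range: 3/5 to 8/5

3/5 to 8/5


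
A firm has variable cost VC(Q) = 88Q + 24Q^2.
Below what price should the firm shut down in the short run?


AVC(Q) = VC(Q)/Q = 88 + 24Q
AVC is increasing in Q, so minimum AVC is at Q -> 0+.
Min AVC = 88
The firm should shut down if P < 88.

88


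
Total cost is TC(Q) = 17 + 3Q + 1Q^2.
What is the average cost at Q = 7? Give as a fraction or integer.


TC(7) = 17 + 3*7 + 1*7^2
TC(7) = 17 + 21 + 49 = 87
AC = TC/Q = 87/7 = 87/7

87/7


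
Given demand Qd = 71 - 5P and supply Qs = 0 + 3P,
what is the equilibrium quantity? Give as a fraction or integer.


First find equilibrium price:
71 - 5P = 0 + 3P
P* = 71/8 = 71/8
Then substitute into demand:
Q* = 71 - 5 * 71/8 = 213/8

213/8


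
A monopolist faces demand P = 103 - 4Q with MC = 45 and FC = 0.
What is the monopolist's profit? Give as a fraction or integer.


MR = MC: 103 - 8Q = 45
Q* = 29/4
P* = 103 - 4*29/4 = 74
Profit = (P* - MC)*Q* - FC
= (74 - 45)*29/4 - 0
= 29*29/4 - 0
= 841/4 - 0 = 841/4

841/4


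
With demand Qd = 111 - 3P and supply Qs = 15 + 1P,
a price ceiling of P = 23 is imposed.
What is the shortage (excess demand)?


At P = 23:
Qd = 111 - 3*23 = 42
Qs = 15 + 1*23 = 38
Shortage = Qd - Qs = 42 - 38 = 4

4


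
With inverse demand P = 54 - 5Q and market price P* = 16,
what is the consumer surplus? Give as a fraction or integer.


Maximum willingness to pay (at Q=0): P_max = 54
Quantity demanded at P* = 16:
Q* = (54 - 16)/5 = 38/5
CS = (1/2) * Q* * (P_max - P*)
CS = (1/2) * 38/5 * (54 - 16)
CS = (1/2) * 38/5 * 38 = 722/5

722/5


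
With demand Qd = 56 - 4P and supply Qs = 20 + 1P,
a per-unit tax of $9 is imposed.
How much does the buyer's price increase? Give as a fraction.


With a per-unit tax, the buyer's price increase depends on relative slopes.
Supply slope: d = 1, Demand slope: b = 4
Buyer's price increase = d * tax / (b + d)
= 1 * 9 / (4 + 1)
= 9 / 5 = 9/5

9/5


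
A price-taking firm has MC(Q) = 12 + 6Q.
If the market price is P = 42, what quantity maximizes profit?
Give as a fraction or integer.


In perfect competition, profit is maximized where P = MC.
42 = 12 + 6Q
30 = 6Q
Q* = 30/6 = 5

5


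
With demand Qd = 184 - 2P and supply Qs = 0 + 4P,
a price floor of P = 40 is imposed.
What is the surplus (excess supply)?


At P = 40:
Qd = 184 - 2*40 = 104
Qs = 0 + 4*40 = 160
Surplus = Qs - Qd = 160 - 104 = 56

56


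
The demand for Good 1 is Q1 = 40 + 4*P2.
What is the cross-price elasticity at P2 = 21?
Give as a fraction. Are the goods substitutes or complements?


dQ1/dP2 = 4
At P2 = 21: Q1 = 40 + 4*21 = 124
Exy = (dQ1/dP2)(P2/Q1) = 4 * 21 / 124 = 21/31
Since Exy > 0, the goods are substitutes.

21/31 (substitutes)


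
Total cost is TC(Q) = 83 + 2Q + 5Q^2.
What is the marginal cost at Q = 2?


MC = dTC/dQ = 2 + 2*5*Q
At Q = 2:
MC = 2 + 10*2
MC = 2 + 20 = 22

22


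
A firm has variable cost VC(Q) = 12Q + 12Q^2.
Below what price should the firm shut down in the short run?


AVC(Q) = VC(Q)/Q = 12 + 12Q
AVC is increasing in Q, so minimum AVC is at Q -> 0+.
Min AVC = 12
The firm should shut down if P < 12.

12


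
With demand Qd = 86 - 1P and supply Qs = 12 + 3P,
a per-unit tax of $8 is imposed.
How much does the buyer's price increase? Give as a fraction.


With a per-unit tax, the buyer's price increase depends on relative slopes.
Supply slope: d = 3, Demand slope: b = 1
Buyer's price increase = d * tax / (b + d)
= 3 * 8 / (1 + 3)
= 24 / 4 = 6

6


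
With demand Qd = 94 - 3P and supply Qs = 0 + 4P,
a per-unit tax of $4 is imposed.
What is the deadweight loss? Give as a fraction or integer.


Pre-tax equilibrium quantity: Q* = 376/7
Post-tax equilibrium quantity: Q_tax = 328/7
Reduction in quantity: Q* - Q_tax = 48/7
DWL = (1/2) * tax * (Q* - Q_tax)
DWL = (1/2) * 4 * 48/7 = 96/7

96/7


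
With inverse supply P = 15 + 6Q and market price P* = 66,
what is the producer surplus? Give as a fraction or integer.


Minimum supply price (at Q=0): P_min = 15
Quantity supplied at P* = 66:
Q* = (66 - 15)/6 = 17/2
PS = (1/2) * Q* * (P* - P_min)
PS = (1/2) * 17/2 * (66 - 15)
PS = (1/2) * 17/2 * 51 = 867/4

867/4


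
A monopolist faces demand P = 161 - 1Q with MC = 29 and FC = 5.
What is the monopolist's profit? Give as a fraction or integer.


MR = MC: 161 - 2Q = 29
Q* = 66
P* = 161 - 1*66 = 95
Profit = (P* - MC)*Q* - FC
= (95 - 29)*66 - 5
= 66*66 - 5
= 4356 - 5 = 4351

4351


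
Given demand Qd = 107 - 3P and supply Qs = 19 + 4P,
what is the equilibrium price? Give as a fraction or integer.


At equilibrium, Qd = Qs.
107 - 3P = 19 + 4P
107 - 19 = 3P + 4P
88 = 7P
P* = 88/7 = 88/7

88/7


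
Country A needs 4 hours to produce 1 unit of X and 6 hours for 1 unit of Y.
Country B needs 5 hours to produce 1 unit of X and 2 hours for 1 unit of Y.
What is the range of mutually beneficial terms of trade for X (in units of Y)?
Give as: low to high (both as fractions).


Opportunity cost of X for Country A = hours_X / hours_Y = 4/6 = 2/3 units of Y
Opportunity cost of X for Country B = hours_X / hours_Y = 5/2 = 5/2 units of Y
Terms of trade must be between the two opportunity costs.
Range: 2/3 to 5/2

2/3 to 5/2


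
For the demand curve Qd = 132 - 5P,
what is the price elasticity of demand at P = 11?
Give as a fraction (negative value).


dQ/dP = -5
At P = 11: Q = 132 - 5*11 = 77
E = (dQ/dP)(P/Q) = (-5)(11/77) = -5/7

-5/7


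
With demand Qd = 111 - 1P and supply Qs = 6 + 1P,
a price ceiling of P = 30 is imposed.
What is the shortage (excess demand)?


At P = 30:
Qd = 111 - 1*30 = 81
Qs = 6 + 1*30 = 36
Shortage = Qd - Qs = 81 - 36 = 45

45


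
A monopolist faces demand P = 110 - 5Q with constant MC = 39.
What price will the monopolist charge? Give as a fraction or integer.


MR = 110 - 10Q
Set MR = MC: 110 - 10Q = 39
Q* = 71/10
Substitute into demand:
P* = 110 - 5*71/10 = 149/2

149/2


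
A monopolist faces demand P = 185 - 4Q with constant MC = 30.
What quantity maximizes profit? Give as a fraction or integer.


TR = P*Q = (185 - 4Q)Q = 185Q - 4Q^2
MR = dTR/dQ = 185 - 8Q
Set MR = MC:
185 - 8Q = 30
155 = 8Q
Q* = 155/8 = 155/8

155/8


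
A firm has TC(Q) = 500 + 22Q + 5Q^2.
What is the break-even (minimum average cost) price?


AC(Q) = 500/Q + 22 + 5Q
To minimize: dAC/dQ = -500/Q^2 + 5 = 0
Q^2 = 500/5 = 100
Q* = 10
Min AC = 500/10 + 22 + 5*10
Min AC = 50 + 22 + 50 = 122

122


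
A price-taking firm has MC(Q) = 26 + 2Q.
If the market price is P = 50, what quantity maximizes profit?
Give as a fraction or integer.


In perfect competition, profit is maximized where P = MC.
50 = 26 + 2Q
24 = 2Q
Q* = 24/2 = 12

12


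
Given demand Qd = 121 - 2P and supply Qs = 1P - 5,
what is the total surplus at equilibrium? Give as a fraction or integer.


Find equilibrium: 121 - 2P = 1P - 5
121 + 5 = 3P
P* = 126/3 = 42
Q* = 1*42 - 5 = 37
Inverse demand: P = 121/2 - Q/2, so P_max = 121/2
Inverse supply: P = 5 + Q/1, so P_min = 5
CS = (1/2) * 37 * (121/2 - 42) = 1369/4
PS = (1/2) * 37 * (42 - 5) = 1369/2
TS = CS + PS = 1369/4 + 1369/2 = 4107/4

4107/4


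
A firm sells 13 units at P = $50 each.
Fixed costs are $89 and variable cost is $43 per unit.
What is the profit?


Total Revenue = P * Q = 50 * 13 = $650
Total Cost = FC + VC*Q = 89 + 43*13 = $648
Profit = TR - TC = 650 - 648 = $2

$2


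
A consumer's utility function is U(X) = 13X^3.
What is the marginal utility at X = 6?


MU = dU/dX = 13*3*X^(3-1)
MU = 39*X^2
At X = 6:
MU = 39 * 6^2
MU = 39 * 36 = 1404

1404


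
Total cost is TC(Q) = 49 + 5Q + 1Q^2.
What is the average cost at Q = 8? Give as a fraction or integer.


TC(8) = 49 + 5*8 + 1*8^2
TC(8) = 49 + 40 + 64 = 153
AC = TC/Q = 153/8 = 153/8

153/8


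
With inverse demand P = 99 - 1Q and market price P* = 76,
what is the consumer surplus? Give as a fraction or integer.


Maximum willingness to pay (at Q=0): P_max = 99
Quantity demanded at P* = 76:
Q* = (99 - 76)/1 = 23
CS = (1/2) * Q* * (P_max - P*)
CS = (1/2) * 23 * (99 - 76)
CS = (1/2) * 23 * 23 = 529/2

529/2


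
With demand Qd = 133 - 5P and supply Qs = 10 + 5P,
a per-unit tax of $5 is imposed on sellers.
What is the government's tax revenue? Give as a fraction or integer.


With tax on sellers, new supply: Qs' = 10 + 5(P - 5)
= 5P - 15
New equilibrium quantity:
Q_new = 59
Tax revenue = tax * Q_new = 5 * 59 = 295

295


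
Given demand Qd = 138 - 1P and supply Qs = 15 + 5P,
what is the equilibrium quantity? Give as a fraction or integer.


First find equilibrium price:
138 - 1P = 15 + 5P
P* = 123/6 = 41/2
Then substitute into demand:
Q* = 138 - 1 * 41/2 = 235/2

235/2


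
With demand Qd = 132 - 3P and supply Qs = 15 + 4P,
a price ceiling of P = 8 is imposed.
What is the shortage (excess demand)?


At P = 8:
Qd = 132 - 3*8 = 108
Qs = 15 + 4*8 = 47
Shortage = Qd - Qs = 108 - 47 = 61

61


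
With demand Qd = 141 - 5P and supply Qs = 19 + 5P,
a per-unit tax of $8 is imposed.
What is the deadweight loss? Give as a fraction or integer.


Pre-tax equilibrium quantity: Q* = 80
Post-tax equilibrium quantity: Q_tax = 60
Reduction in quantity: Q* - Q_tax = 20
DWL = (1/2) * tax * (Q* - Q_tax)
DWL = (1/2) * 8 * 20 = 80

80


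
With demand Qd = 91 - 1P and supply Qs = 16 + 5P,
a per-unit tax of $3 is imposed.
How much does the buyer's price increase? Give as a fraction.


With a per-unit tax, the buyer's price increase depends on relative slopes.
Supply slope: d = 5, Demand slope: b = 1
Buyer's price increase = d * tax / (b + d)
= 5 * 3 / (1 + 5)
= 15 / 6 = 5/2

5/2


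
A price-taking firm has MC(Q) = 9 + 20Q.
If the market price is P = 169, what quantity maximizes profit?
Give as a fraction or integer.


In perfect competition, profit is maximized where P = MC.
169 = 9 + 20Q
160 = 20Q
Q* = 160/20 = 8

8


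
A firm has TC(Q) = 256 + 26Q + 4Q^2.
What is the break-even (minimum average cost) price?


AC(Q) = 256/Q + 26 + 4Q
To minimize: dAC/dQ = -256/Q^2 + 4 = 0
Q^2 = 256/4 = 64
Q* = 8
Min AC = 256/8 + 26 + 4*8
Min AC = 32 + 26 + 32 = 90

90


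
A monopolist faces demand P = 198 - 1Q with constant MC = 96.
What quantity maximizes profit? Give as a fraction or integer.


TR = P*Q = (198 - 1Q)Q = 198Q - 1Q^2
MR = dTR/dQ = 198 - 2Q
Set MR = MC:
198 - 2Q = 96
102 = 2Q
Q* = 102/2 = 51

51


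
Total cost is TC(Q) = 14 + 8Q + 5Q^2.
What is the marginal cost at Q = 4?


MC = dTC/dQ = 8 + 2*5*Q
At Q = 4:
MC = 8 + 10*4
MC = 8 + 40 = 48

48


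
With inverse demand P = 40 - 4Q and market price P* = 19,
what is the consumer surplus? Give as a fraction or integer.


Maximum willingness to pay (at Q=0): P_max = 40
Quantity demanded at P* = 19:
Q* = (40 - 19)/4 = 21/4
CS = (1/2) * Q* * (P_max - P*)
CS = (1/2) * 21/4 * (40 - 19)
CS = (1/2) * 21/4 * 21 = 441/8

441/8


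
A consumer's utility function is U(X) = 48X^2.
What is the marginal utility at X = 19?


MU = dU/dX = 48*2*X^(2-1)
MU = 96*X^1
At X = 19:
MU = 96 * 19^1
MU = 96 * 19 = 1824

1824


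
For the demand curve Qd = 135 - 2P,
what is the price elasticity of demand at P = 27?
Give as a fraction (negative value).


dQ/dP = -2
At P = 27: Q = 135 - 2*27 = 81
E = (dQ/dP)(P/Q) = (-2)(27/81) = -2/3

-2/3


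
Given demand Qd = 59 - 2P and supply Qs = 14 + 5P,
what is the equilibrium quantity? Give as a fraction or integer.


First find equilibrium price:
59 - 2P = 14 + 5P
P* = 45/7 = 45/7
Then substitute into demand:
Q* = 59 - 2 * 45/7 = 323/7

323/7


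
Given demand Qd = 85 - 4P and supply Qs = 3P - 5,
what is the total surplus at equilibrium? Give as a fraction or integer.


Find equilibrium: 85 - 4P = 3P - 5
85 + 5 = 7P
P* = 90/7 = 90/7
Q* = 3*90/7 - 5 = 235/7
Inverse demand: P = 85/4 - Q/4, so P_max = 85/4
Inverse supply: P = 5/3 + Q/3, so P_min = 5/3
CS = (1/2) * 235/7 * (85/4 - 90/7) = 55225/392
PS = (1/2) * 235/7 * (90/7 - 5/3) = 55225/294
TS = CS + PS = 55225/392 + 55225/294 = 55225/168

55225/168


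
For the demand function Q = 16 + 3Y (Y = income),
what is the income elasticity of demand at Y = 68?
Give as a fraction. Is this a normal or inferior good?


dQ/dY = 3
At Y = 68: Q = 16 + 3*68 = 220
Ey = (dQ/dY)(Y/Q) = 3 * 68 / 220 = 51/55
Since Ey > 0, this is a normal good.

51/55 (normal good)


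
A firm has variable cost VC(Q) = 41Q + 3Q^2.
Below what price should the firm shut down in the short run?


AVC(Q) = VC(Q)/Q = 41 + 3Q
AVC is increasing in Q, so minimum AVC is at Q -> 0+.
Min AVC = 41
The firm should shut down if P < 41.

41


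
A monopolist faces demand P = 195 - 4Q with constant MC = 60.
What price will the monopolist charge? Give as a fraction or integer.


MR = 195 - 8Q
Set MR = MC: 195 - 8Q = 60
Q* = 135/8
Substitute into demand:
P* = 195 - 4*135/8 = 255/2

255/2


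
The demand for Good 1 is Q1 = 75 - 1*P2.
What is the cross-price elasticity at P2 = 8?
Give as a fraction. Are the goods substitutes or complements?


dQ1/dP2 = -1
At P2 = 8: Q1 = 75 - 1*8 = 67
Exy = (dQ1/dP2)(P2/Q1) = -1 * 8 / 67 = -8/67
Since Exy < 0, the goods are complements.

-8/67 (complements)


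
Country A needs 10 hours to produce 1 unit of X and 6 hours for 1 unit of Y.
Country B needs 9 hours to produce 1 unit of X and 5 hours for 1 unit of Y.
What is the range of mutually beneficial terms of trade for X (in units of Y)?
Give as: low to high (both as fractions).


Opportunity cost of X for Country A = hours_X / hours_Y = 10/6 = 5/3 units of Y
Opportunity cost of X for Country B = hours_X / hours_Y = 9/5 = 9/5 units of Y
Terms of trade must be between the two opportunity costs.
Range: 5/3 to 9/5

5/3 to 9/5


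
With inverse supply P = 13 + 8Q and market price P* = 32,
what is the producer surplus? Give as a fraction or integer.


Minimum supply price (at Q=0): P_min = 13
Quantity supplied at P* = 32:
Q* = (32 - 13)/8 = 19/8
PS = (1/2) * Q* * (P* - P_min)
PS = (1/2) * 19/8 * (32 - 13)
PS = (1/2) * 19/8 * 19 = 361/16

361/16


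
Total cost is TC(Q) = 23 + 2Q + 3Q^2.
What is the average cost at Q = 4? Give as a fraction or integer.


TC(4) = 23 + 2*4 + 3*4^2
TC(4) = 23 + 8 + 48 = 79
AC = TC/Q = 79/4 = 79/4

79/4


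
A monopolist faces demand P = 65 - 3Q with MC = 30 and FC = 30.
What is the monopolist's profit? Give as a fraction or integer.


MR = MC: 65 - 6Q = 30
Q* = 35/6
P* = 65 - 3*35/6 = 95/2
Profit = (P* - MC)*Q* - FC
= (95/2 - 30)*35/6 - 30
= 35/2*35/6 - 30
= 1225/12 - 30 = 865/12

865/12


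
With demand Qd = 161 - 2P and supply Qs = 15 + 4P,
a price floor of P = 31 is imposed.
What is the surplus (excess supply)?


At P = 31:
Qd = 161 - 2*31 = 99
Qs = 15 + 4*31 = 139
Surplus = Qs - Qd = 139 - 99 = 40

40


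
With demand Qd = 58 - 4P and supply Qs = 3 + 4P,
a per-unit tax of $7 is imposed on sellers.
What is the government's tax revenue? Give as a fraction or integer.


With tax on sellers, new supply: Qs' = 3 + 4(P - 7)
= 4P - 25
New equilibrium quantity:
Q_new = 33/2
Tax revenue = tax * Q_new = 7 * 33/2 = 231/2

231/2


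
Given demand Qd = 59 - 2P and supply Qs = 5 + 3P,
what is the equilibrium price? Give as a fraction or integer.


At equilibrium, Qd = Qs.
59 - 2P = 5 + 3P
59 - 5 = 2P + 3P
54 = 5P
P* = 54/5 = 54/5

54/5


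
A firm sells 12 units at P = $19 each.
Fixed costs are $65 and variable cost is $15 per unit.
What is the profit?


Total Revenue = P * Q = 19 * 12 = $228
Total Cost = FC + VC*Q = 65 + 15*12 = $245
Profit = TR - TC = 228 - 245 = $-17

$-17


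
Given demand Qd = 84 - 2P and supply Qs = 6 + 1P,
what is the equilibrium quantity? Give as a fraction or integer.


First find equilibrium price:
84 - 2P = 6 + 1P
P* = 78/3 = 26
Then substitute into demand:
Q* = 84 - 2 * 26 = 32

32


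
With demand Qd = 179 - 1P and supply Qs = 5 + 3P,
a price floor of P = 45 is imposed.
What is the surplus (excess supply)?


At P = 45:
Qd = 179 - 1*45 = 134
Qs = 5 + 3*45 = 140
Surplus = Qs - Qd = 140 - 134 = 6

6


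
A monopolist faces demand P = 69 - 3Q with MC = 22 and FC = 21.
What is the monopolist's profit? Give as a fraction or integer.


MR = MC: 69 - 6Q = 22
Q* = 47/6
P* = 69 - 3*47/6 = 91/2
Profit = (P* - MC)*Q* - FC
= (91/2 - 22)*47/6 - 21
= 47/2*47/6 - 21
= 2209/12 - 21 = 1957/12

1957/12


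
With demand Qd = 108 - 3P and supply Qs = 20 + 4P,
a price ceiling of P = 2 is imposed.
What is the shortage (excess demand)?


At P = 2:
Qd = 108 - 3*2 = 102
Qs = 20 + 4*2 = 28
Shortage = Qd - Qs = 102 - 28 = 74

74


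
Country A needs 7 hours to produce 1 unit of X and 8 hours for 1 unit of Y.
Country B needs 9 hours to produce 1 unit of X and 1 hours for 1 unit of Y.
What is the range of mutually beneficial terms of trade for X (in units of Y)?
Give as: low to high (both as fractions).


Opportunity cost of X for Country A = hours_X / hours_Y = 7/8 = 7/8 units of Y
Opportunity cost of X for Country B = hours_X / hours_Y = 9/1 = 9 units of Y
Terms of trade must be between the two opportunity costs.
Range: 7/8 to 9

7/8 to 9


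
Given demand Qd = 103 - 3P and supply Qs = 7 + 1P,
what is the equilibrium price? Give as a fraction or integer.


At equilibrium, Qd = Qs.
103 - 3P = 7 + 1P
103 - 7 = 3P + 1P
96 = 4P
P* = 96/4 = 24

24


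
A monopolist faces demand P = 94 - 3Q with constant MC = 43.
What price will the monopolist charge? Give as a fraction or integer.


MR = 94 - 6Q
Set MR = MC: 94 - 6Q = 43
Q* = 17/2
Substitute into demand:
P* = 94 - 3*17/2 = 137/2

137/2


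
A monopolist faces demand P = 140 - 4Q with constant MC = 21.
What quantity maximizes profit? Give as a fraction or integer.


TR = P*Q = (140 - 4Q)Q = 140Q - 4Q^2
MR = dTR/dQ = 140 - 8Q
Set MR = MC:
140 - 8Q = 21
119 = 8Q
Q* = 119/8 = 119/8

119/8


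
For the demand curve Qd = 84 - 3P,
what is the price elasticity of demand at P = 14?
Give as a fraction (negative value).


dQ/dP = -3
At P = 14: Q = 84 - 3*14 = 42
E = (dQ/dP)(P/Q) = (-3)(14/42) = -1

-1


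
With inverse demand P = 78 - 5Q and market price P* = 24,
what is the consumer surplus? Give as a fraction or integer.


Maximum willingness to pay (at Q=0): P_max = 78
Quantity demanded at P* = 24:
Q* = (78 - 24)/5 = 54/5
CS = (1/2) * Q* * (P_max - P*)
CS = (1/2) * 54/5 * (78 - 24)
CS = (1/2) * 54/5 * 54 = 1458/5

1458/5


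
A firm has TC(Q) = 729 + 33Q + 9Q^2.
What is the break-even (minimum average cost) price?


AC(Q) = 729/Q + 33 + 9Q
To minimize: dAC/dQ = -729/Q^2 + 9 = 0
Q^2 = 729/9 = 81
Q* = 9
Min AC = 729/9 + 33 + 9*9
Min AC = 81 + 33 + 81 = 195

195


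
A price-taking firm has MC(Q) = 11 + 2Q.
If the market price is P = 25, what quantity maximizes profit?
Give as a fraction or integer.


In perfect competition, profit is maximized where P = MC.
25 = 11 + 2Q
14 = 2Q
Q* = 14/2 = 7

7


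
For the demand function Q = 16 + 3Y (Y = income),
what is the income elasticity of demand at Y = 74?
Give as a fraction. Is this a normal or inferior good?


dQ/dY = 3
At Y = 74: Q = 16 + 3*74 = 238
Ey = (dQ/dY)(Y/Q) = 3 * 74 / 238 = 111/119
Since Ey > 0, this is a normal good.

111/119 (normal good)


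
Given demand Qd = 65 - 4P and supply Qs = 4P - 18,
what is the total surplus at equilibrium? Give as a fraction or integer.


Find equilibrium: 65 - 4P = 4P - 18
65 + 18 = 8P
P* = 83/8 = 83/8
Q* = 4*83/8 - 18 = 47/2
Inverse demand: P = 65/4 - Q/4, so P_max = 65/4
Inverse supply: P = 9/2 + Q/4, so P_min = 9/2
CS = (1/2) * 47/2 * (65/4 - 83/8) = 2209/32
PS = (1/2) * 47/2 * (83/8 - 9/2) = 2209/32
TS = CS + PS = 2209/32 + 2209/32 = 2209/16

2209/16


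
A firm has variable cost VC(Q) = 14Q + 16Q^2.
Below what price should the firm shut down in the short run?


AVC(Q) = VC(Q)/Q = 14 + 16Q
AVC is increasing in Q, so minimum AVC is at Q -> 0+.
Min AVC = 14
The firm should shut down if P < 14.

14


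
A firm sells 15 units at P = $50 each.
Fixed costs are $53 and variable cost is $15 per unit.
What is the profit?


Total Revenue = P * Q = 50 * 15 = $750
Total Cost = FC + VC*Q = 53 + 15*15 = $278
Profit = TR - TC = 750 - 278 = $472

$472


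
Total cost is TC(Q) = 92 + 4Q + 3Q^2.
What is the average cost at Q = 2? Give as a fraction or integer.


TC(2) = 92 + 4*2 + 3*2^2
TC(2) = 92 + 8 + 12 = 112
AC = TC/Q = 112/2 = 56

56


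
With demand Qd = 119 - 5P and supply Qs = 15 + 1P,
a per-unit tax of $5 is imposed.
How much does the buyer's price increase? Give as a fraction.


With a per-unit tax, the buyer's price increase depends on relative slopes.
Supply slope: d = 1, Demand slope: b = 5
Buyer's price increase = d * tax / (b + d)
= 1 * 5 / (5 + 1)
= 5 / 6 = 5/6

5/6


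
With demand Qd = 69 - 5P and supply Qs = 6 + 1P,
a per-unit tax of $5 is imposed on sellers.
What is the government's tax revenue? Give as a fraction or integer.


With tax on sellers, new supply: Qs' = 6 + 1(P - 5)
= 1 + 1P
New equilibrium quantity:
Q_new = 37/3
Tax revenue = tax * Q_new = 5 * 37/3 = 185/3

185/3


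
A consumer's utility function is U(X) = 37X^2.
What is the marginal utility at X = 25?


MU = dU/dX = 37*2*X^(2-1)
MU = 74*X^1
At X = 25:
MU = 74 * 25^1
MU = 74 * 25 = 1850

1850


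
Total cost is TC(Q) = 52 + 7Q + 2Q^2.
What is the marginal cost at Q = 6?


MC = dTC/dQ = 7 + 2*2*Q
At Q = 6:
MC = 7 + 4*6
MC = 7 + 24 = 31

31


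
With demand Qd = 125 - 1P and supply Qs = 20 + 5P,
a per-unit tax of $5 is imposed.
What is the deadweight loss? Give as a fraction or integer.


Pre-tax equilibrium quantity: Q* = 215/2
Post-tax equilibrium quantity: Q_tax = 310/3
Reduction in quantity: Q* - Q_tax = 25/6
DWL = (1/2) * tax * (Q* - Q_tax)
DWL = (1/2) * 5 * 25/6 = 125/12

125/12


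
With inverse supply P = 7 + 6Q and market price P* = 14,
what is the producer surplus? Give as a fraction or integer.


Minimum supply price (at Q=0): P_min = 7
Quantity supplied at P* = 14:
Q* = (14 - 7)/6 = 7/6
PS = (1/2) * Q* * (P* - P_min)
PS = (1/2) * 7/6 * (14 - 7)
PS = (1/2) * 7/6 * 7 = 49/12

49/12


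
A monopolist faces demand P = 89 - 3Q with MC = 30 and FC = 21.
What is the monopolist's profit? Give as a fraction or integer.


MR = MC: 89 - 6Q = 30
Q* = 59/6
P* = 89 - 3*59/6 = 119/2
Profit = (P* - MC)*Q* - FC
= (119/2 - 30)*59/6 - 21
= 59/2*59/6 - 21
= 3481/12 - 21 = 3229/12

3229/12


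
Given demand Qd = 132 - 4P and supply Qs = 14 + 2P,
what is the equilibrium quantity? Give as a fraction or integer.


First find equilibrium price:
132 - 4P = 14 + 2P
P* = 118/6 = 59/3
Then substitute into demand:
Q* = 132 - 4 * 59/3 = 160/3

160/3


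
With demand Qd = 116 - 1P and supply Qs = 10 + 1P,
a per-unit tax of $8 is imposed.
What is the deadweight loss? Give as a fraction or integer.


Pre-tax equilibrium quantity: Q* = 63
Post-tax equilibrium quantity: Q_tax = 59
Reduction in quantity: Q* - Q_tax = 4
DWL = (1/2) * tax * (Q* - Q_tax)
DWL = (1/2) * 8 * 4 = 16

16


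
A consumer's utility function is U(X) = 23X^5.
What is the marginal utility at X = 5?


MU = dU/dX = 23*5*X^(5-1)
MU = 115*X^4
At X = 5:
MU = 115 * 5^4
MU = 115 * 625 = 71875

71875


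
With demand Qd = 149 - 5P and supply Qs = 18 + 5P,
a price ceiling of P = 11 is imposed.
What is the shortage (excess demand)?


At P = 11:
Qd = 149 - 5*11 = 94
Qs = 18 + 5*11 = 73
Shortage = Qd - Qs = 94 - 73 = 21

21


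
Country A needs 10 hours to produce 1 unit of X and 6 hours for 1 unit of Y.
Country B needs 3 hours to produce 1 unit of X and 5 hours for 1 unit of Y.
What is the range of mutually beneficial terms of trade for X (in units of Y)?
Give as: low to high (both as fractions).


Opportunity cost of X for Country A = hours_X / hours_Y = 10/6 = 5/3 units of Y
Opportunity cost of X for Country B = hours_X / hours_Y = 3/5 = 3/5 units of Y
Terms of trade must be between the two opportunity costs.
Range: 3/5 to 5/3

3/5 to 5/3


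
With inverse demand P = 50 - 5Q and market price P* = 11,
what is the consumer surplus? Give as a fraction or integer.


Maximum willingness to pay (at Q=0): P_max = 50
Quantity demanded at P* = 11:
Q* = (50 - 11)/5 = 39/5
CS = (1/2) * Q* * (P_max - P*)
CS = (1/2) * 39/5 * (50 - 11)
CS = (1/2) * 39/5 * 39 = 1521/10

1521/10


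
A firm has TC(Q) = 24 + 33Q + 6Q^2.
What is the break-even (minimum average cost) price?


AC(Q) = 24/Q + 33 + 6Q
To minimize: dAC/dQ = -24/Q^2 + 6 = 0
Q^2 = 24/6 = 4
Q* = 2
Min AC = 24/2 + 33 + 6*2
Min AC = 12 + 33 + 12 = 57

57


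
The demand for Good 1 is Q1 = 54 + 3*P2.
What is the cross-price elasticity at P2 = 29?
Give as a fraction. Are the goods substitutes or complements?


dQ1/dP2 = 3
At P2 = 29: Q1 = 54 + 3*29 = 141
Exy = (dQ1/dP2)(P2/Q1) = 3 * 29 / 141 = 29/47
Since Exy > 0, the goods are substitutes.

29/47 (substitutes)


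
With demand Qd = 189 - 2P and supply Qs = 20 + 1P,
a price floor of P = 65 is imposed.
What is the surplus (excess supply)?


At P = 65:
Qd = 189 - 2*65 = 59
Qs = 20 + 1*65 = 85
Surplus = Qs - Qd = 85 - 59 = 26

26


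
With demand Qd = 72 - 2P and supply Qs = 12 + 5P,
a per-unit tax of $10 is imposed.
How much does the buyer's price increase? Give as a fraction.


With a per-unit tax, the buyer's price increase depends on relative slopes.
Supply slope: d = 5, Demand slope: b = 2
Buyer's price increase = d * tax / (b + d)
= 5 * 10 / (2 + 5)
= 50 / 7 = 50/7

50/7


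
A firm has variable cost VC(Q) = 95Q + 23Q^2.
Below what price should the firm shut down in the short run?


AVC(Q) = VC(Q)/Q = 95 + 23Q
AVC is increasing in Q, so minimum AVC is at Q -> 0+.
Min AVC = 95
The firm should shut down if P < 95.

95


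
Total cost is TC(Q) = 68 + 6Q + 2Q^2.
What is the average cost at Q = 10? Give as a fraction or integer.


TC(10) = 68 + 6*10 + 2*10^2
TC(10) = 68 + 60 + 200 = 328
AC = TC/Q = 328/10 = 164/5

164/5


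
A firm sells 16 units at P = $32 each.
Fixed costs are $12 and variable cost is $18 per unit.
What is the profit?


Total Revenue = P * Q = 32 * 16 = $512
Total Cost = FC + VC*Q = 12 + 18*16 = $300
Profit = TR - TC = 512 - 300 = $212

$212


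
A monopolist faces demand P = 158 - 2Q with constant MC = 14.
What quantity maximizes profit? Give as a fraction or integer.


TR = P*Q = (158 - 2Q)Q = 158Q - 2Q^2
MR = dTR/dQ = 158 - 4Q
Set MR = MC:
158 - 4Q = 14
144 = 4Q
Q* = 144/4 = 36

36


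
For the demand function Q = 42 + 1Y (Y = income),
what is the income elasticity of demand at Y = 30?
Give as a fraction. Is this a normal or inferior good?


dQ/dY = 1
At Y = 30: Q = 42 + 1*30 = 72
Ey = (dQ/dY)(Y/Q) = 1 * 30 / 72 = 5/12
Since Ey > 0, this is a normal good.

5/12 (normal good)


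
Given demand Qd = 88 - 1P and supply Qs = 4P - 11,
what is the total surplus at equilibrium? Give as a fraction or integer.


Find equilibrium: 88 - 1P = 4P - 11
88 + 11 = 5P
P* = 99/5 = 99/5
Q* = 4*99/5 - 11 = 341/5
Inverse demand: P = 88 - Q/1, so P_max = 88
Inverse supply: P = 11/4 + Q/4, so P_min = 11/4
CS = (1/2) * 341/5 * (88 - 99/5) = 116281/50
PS = (1/2) * 341/5 * (99/5 - 11/4) = 116281/200
TS = CS + PS = 116281/50 + 116281/200 = 116281/40

116281/40


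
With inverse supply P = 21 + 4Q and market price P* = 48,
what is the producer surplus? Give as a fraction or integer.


Minimum supply price (at Q=0): P_min = 21
Quantity supplied at P* = 48:
Q* = (48 - 21)/4 = 27/4
PS = (1/2) * Q* * (P* - P_min)
PS = (1/2) * 27/4 * (48 - 21)
PS = (1/2) * 27/4 * 27 = 729/8

729/8


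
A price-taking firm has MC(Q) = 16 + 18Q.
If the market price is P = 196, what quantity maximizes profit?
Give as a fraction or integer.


In perfect competition, profit is maximized where P = MC.
196 = 16 + 18Q
180 = 18Q
Q* = 180/18 = 10

10


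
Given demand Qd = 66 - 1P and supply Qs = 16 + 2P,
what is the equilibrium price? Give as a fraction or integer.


At equilibrium, Qd = Qs.
66 - 1P = 16 + 2P
66 - 16 = 1P + 2P
50 = 3P
P* = 50/3 = 50/3

50/3


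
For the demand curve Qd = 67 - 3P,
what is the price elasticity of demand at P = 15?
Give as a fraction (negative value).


dQ/dP = -3
At P = 15: Q = 67 - 3*15 = 22
E = (dQ/dP)(P/Q) = (-3)(15/22) = -45/22

-45/22


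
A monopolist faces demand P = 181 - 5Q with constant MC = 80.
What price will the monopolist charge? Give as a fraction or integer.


MR = 181 - 10Q
Set MR = MC: 181 - 10Q = 80
Q* = 101/10
Substitute into demand:
P* = 181 - 5*101/10 = 261/2

261/2


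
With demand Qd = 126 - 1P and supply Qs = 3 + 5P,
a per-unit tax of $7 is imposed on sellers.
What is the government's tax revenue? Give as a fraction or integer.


With tax on sellers, new supply: Qs' = 3 + 5(P - 7)
= 5P - 32
New equilibrium quantity:
Q_new = 299/3
Tax revenue = tax * Q_new = 7 * 299/3 = 2093/3

2093/3


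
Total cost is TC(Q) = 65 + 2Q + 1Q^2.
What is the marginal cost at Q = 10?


MC = dTC/dQ = 2 + 2*1*Q
At Q = 10:
MC = 2 + 2*10
MC = 2 + 20 = 22

22


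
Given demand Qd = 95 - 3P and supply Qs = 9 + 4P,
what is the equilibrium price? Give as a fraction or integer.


At equilibrium, Qd = Qs.
95 - 3P = 9 + 4P
95 - 9 = 3P + 4P
86 = 7P
P* = 86/7 = 86/7

86/7


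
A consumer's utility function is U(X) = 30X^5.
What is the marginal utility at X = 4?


MU = dU/dX = 30*5*X^(5-1)
MU = 150*X^4
At X = 4:
MU = 150 * 4^4
MU = 150 * 256 = 38400

38400


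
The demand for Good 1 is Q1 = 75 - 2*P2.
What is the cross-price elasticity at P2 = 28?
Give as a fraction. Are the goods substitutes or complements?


dQ1/dP2 = -2
At P2 = 28: Q1 = 75 - 2*28 = 19
Exy = (dQ1/dP2)(P2/Q1) = -2 * 28 / 19 = -56/19
Since Exy < 0, the goods are complements.

-56/19 (complements)


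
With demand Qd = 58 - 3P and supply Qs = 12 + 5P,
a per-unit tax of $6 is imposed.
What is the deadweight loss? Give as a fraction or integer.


Pre-tax equilibrium quantity: Q* = 163/4
Post-tax equilibrium quantity: Q_tax = 59/2
Reduction in quantity: Q* - Q_tax = 45/4
DWL = (1/2) * tax * (Q* - Q_tax)
DWL = (1/2) * 6 * 45/4 = 135/4

135/4


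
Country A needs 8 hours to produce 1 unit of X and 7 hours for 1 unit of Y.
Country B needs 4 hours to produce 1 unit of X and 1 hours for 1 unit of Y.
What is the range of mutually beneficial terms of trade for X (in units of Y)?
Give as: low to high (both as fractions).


Opportunity cost of X for Country A = hours_X / hours_Y = 8/7 = 8/7 units of Y
Opportunity cost of X for Country B = hours_X / hours_Y = 4/1 = 4 units of Y
Terms of trade must be between the two opportunity costs.
Range: 8/7 to 4

8/7 to 4


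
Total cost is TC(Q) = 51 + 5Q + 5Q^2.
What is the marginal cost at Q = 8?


MC = dTC/dQ = 5 + 2*5*Q
At Q = 8:
MC = 5 + 10*8
MC = 5 + 80 = 85

85


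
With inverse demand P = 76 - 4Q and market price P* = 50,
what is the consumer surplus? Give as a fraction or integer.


Maximum willingness to pay (at Q=0): P_max = 76
Quantity demanded at P* = 50:
Q* = (76 - 50)/4 = 13/2
CS = (1/2) * Q* * (P_max - P*)
CS = (1/2) * 13/2 * (76 - 50)
CS = (1/2) * 13/2 * 26 = 169/2

169/2


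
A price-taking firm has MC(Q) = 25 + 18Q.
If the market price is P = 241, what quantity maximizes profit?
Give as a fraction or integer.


In perfect competition, profit is maximized where P = MC.
241 = 25 + 18Q
216 = 18Q
Q* = 216/18 = 12

12


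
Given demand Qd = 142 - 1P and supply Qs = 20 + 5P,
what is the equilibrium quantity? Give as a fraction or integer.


First find equilibrium price:
142 - 1P = 20 + 5P
P* = 122/6 = 61/3
Then substitute into demand:
Q* = 142 - 1 * 61/3 = 365/3

365/3


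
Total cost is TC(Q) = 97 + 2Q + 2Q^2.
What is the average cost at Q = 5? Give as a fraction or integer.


TC(5) = 97 + 2*5 + 2*5^2
TC(5) = 97 + 10 + 50 = 157
AC = TC/Q = 157/5 = 157/5

157/5


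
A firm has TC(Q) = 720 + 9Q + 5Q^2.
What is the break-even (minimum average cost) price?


AC(Q) = 720/Q + 9 + 5Q
To minimize: dAC/dQ = -720/Q^2 + 5 = 0
Q^2 = 720/5 = 144
Q* = 12
Min AC = 720/12 + 9 + 5*12
Min AC = 60 + 9 + 60 = 129

129


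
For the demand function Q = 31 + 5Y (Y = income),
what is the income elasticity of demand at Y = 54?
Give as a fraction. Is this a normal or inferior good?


dQ/dY = 5
At Y = 54: Q = 31 + 5*54 = 301
Ey = (dQ/dY)(Y/Q) = 5 * 54 / 301 = 270/301
Since Ey > 0, this is a normal good.

270/301 (normal good)


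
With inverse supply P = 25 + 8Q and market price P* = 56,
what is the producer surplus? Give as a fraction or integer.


Minimum supply price (at Q=0): P_min = 25
Quantity supplied at P* = 56:
Q* = (56 - 25)/8 = 31/8
PS = (1/2) * Q* * (P* - P_min)
PS = (1/2) * 31/8 * (56 - 25)
PS = (1/2) * 31/8 * 31 = 961/16

961/16


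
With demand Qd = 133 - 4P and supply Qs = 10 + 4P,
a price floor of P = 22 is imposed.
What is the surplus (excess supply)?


At P = 22:
Qd = 133 - 4*22 = 45
Qs = 10 + 4*22 = 98
Surplus = Qs - Qd = 98 - 45 = 53

53


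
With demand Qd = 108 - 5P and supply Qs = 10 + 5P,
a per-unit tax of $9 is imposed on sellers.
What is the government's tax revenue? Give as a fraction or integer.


With tax on sellers, new supply: Qs' = 10 + 5(P - 9)
= 5P - 35
New equilibrium quantity:
Q_new = 73/2
Tax revenue = tax * Q_new = 9 * 73/2 = 657/2

657/2


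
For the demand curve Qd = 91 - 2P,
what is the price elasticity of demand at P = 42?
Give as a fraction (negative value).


dQ/dP = -2
At P = 42: Q = 91 - 2*42 = 7
E = (dQ/dP)(P/Q) = (-2)(42/7) = -12

-12


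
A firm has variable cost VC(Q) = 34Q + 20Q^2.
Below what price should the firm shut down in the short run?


AVC(Q) = VC(Q)/Q = 34 + 20Q
AVC is increasing in Q, so minimum AVC is at Q -> 0+.
Min AVC = 34
The firm should shut down if P < 34.

34


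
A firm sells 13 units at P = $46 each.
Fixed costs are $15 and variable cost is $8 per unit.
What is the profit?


Total Revenue = P * Q = 46 * 13 = $598
Total Cost = FC + VC*Q = 15 + 8*13 = $119
Profit = TR - TC = 598 - 119 = $479

$479


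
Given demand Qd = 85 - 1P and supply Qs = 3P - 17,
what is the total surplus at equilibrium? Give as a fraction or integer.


Find equilibrium: 85 - 1P = 3P - 17
85 + 17 = 4P
P* = 102/4 = 51/2
Q* = 3*51/2 - 17 = 119/2
Inverse demand: P = 85 - Q/1, so P_max = 85
Inverse supply: P = 17/3 + Q/3, so P_min = 17/3
CS = (1/2) * 119/2 * (85 - 51/2) = 14161/8
PS = (1/2) * 119/2 * (51/2 - 17/3) = 14161/24
TS = CS + PS = 14161/8 + 14161/24 = 14161/6

14161/6


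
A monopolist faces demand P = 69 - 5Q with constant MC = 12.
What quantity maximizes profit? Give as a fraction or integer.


TR = P*Q = (69 - 5Q)Q = 69Q - 5Q^2
MR = dTR/dQ = 69 - 10Q
Set MR = MC:
69 - 10Q = 12
57 = 10Q
Q* = 57/10 = 57/10

57/10


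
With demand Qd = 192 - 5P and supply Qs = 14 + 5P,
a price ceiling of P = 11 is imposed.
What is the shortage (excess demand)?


At P = 11:
Qd = 192 - 5*11 = 137
Qs = 14 + 5*11 = 69
Shortage = Qd - Qs = 137 - 69 = 68

68


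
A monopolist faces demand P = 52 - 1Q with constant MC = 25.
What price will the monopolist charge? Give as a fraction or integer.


MR = 52 - 2Q
Set MR = MC: 52 - 2Q = 25
Q* = 27/2
Substitute into demand:
P* = 52 - 1*27/2 = 77/2

77/2


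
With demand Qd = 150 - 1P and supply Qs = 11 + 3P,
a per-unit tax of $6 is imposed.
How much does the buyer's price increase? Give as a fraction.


With a per-unit tax, the buyer's price increase depends on relative slopes.
Supply slope: d = 3, Demand slope: b = 1
Buyer's price increase = d * tax / (b + d)
= 3 * 6 / (1 + 3)
= 18 / 4 = 9/2

9/2


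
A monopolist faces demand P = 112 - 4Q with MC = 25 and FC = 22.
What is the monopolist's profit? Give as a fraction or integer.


MR = MC: 112 - 8Q = 25
Q* = 87/8
P* = 112 - 4*87/8 = 137/2
Profit = (P* - MC)*Q* - FC
= (137/2 - 25)*87/8 - 22
= 87/2*87/8 - 22
= 7569/16 - 22 = 7217/16

7217/16
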